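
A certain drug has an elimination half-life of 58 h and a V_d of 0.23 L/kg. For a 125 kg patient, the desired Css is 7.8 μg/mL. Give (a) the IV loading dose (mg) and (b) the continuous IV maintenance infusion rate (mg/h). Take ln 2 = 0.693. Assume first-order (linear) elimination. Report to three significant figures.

(a) 224 mg; (b) 2.68 mg/h

Total Vd = 0.23 × 125 = 28.75 L
LD = Vd × C = 28.75 × 7.8 = 224.3 mg
CL = 0.693 × Vd / t½ = 0.693 × 28.75 / 58 = 0.3435 L/h
Infusion rate = CL × Css = 0.3435 × 7.8 = 2.679 mg/h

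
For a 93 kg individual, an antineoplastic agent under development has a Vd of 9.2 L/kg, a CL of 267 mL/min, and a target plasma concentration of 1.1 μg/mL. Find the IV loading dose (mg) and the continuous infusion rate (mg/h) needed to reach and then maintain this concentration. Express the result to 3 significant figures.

(a) 941 mg; (b) 17.6 mg/h

Total Vd = 9.2 × 93 = 855.6 L
Loading: fill Vd to C_target → 855.6 L × 1.1 mg/L = 941.2 mg
CL = 267 mL/min × 60/1000 = 16.02 L/h
Maintenance: replace elimination → rate = CL × Css = 16.02 × 1.1 = 17.62 mg/h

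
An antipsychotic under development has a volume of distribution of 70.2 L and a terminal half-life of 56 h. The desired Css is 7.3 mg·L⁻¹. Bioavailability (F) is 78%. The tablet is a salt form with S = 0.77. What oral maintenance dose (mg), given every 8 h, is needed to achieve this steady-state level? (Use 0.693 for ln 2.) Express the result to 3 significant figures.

84.5 mg

CL = ln 2 · Vd / t½ = 0.693 × 70.20 / 56 = 0.8687 L/h
D = CL × Css × τ / F / S = 0.8687 × 7.3 × 8 / 0.78 / 0.77 = 84.47 mg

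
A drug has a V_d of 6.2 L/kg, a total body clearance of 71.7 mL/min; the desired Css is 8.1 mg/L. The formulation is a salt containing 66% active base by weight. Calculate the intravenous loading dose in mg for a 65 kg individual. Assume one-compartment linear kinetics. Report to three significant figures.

4950 mg

Total Vd = 6.2 × 65 = 403.0 L
LD = Vd × C / S = 403.0 × 8.100 / 0.66 = 4946 mg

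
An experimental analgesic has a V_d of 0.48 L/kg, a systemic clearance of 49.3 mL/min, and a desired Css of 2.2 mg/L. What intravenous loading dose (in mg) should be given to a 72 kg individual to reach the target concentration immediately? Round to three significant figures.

Vd = 0.48 L/kg × 72 kg = 34.56 L
LD is governed by Vd — clearance does not enter the loading-dose calculation.
LD = Vd × C = 34.56 × 2.200 = 76.03 mg

76.0 mg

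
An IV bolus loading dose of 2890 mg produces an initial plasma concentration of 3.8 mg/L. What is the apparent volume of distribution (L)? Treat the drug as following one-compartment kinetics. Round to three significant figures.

761 L

Immediately after an IV bolus, C₀ = Dose / Vd, so Vd = Dose / C₀.
Vd = 2890 / 3.8 = 760.5 L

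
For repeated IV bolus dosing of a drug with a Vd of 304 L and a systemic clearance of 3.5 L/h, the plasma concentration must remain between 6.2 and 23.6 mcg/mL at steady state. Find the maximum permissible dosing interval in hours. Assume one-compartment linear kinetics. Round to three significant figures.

k = CL / Vd = 3.500 / 304.0 = 0.01151 h⁻¹
Between IV bolus doses, concentration decays as C = C₀·e^(−kτ), so C_peak/C_trough = e^(kτ).
τ_max = ln(C_peak/C_trough) / k = ln(23.6/6.2) / 0.01151 = 1.337 / 0.01151 = 116.2 h

116 h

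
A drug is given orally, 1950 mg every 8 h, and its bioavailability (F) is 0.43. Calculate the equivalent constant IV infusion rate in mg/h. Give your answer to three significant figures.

Equivalent systemic input: infusion rate = F·D/τ.
Rate = 0.43 × 1950 / 8 = 104.8 mg/h

105 mg/h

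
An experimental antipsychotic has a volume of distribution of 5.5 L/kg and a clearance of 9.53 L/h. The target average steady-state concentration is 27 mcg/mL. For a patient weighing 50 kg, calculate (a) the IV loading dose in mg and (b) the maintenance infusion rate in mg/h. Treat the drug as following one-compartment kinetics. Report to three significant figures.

(a) 7430 mg; (b) 257 mg/h

Vd = 5.5 L/kg × 50 kg = 275.0 L
Loading dose = Vd × C = 275.0 × 27 = 7425 mg
Maintenance: replace elimination → rate = CL × Css = 9.530 × 27 = 257.3 mg/h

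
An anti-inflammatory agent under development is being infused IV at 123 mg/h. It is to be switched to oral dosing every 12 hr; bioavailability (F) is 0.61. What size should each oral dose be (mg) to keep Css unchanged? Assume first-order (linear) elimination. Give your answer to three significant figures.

2420 mg

To maintain the same Css, the systemic dosing rate must be unchanged: F·D/τ = infusion rate.
D = rate × τ / F = 123 × 12 / 0.61 = 2420 mg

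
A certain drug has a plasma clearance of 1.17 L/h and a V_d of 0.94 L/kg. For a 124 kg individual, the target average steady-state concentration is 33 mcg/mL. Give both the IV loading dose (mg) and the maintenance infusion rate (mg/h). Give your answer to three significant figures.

(a) 3850 mg; (b) 38.6 mg/h

Vd = 0.94 L/kg × 124 kg = 116.6 L
Loading dose = Vd × C = 116.6 × 33 = 3848 mg
Maintenance: replace elimination → rate = CL × Css = 1.170 × 33 = 38.61 mg/h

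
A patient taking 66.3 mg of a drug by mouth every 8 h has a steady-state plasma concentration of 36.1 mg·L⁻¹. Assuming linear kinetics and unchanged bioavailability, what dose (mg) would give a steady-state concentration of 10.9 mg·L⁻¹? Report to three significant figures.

For first-order elimination, Css ∝ F·D/(CL·τ); F and CL are unchanged, so Css ∝ D/τ.
D₂ = D₁ × (Css,target / Css,current) = 66.3 × 10.9/36.1 = 20.02 mg

20.0 mg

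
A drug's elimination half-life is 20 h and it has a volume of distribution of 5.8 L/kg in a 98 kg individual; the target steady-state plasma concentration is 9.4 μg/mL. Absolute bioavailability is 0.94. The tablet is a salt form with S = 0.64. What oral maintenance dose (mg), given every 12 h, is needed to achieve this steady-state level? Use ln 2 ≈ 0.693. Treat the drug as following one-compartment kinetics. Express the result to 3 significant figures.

Vd = 5.8 L/kg × 98 kg = 568.4 L
k = 0.693/20 = 0.03465 h⁻¹, so CL = k·Vd = 0.03465 × 568.4 = 19.70 L/h
D = CL × Css × τ / F / S = 19.70 × 9.4 × 12 / 0.94 / 0.64 = 3694 mg

3690 mg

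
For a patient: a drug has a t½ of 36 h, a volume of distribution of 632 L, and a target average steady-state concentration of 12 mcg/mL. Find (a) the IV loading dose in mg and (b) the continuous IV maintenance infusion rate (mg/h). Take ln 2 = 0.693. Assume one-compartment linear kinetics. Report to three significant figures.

(a) 7580 mg; (b) 146 mg/h

LD = Vd × C = 632.0 × 12 = 7584 mg
CL = 0.693 × Vd / t½ = 0.693 × 632.0 / 36 = 12.17 L/h
Infusion rate = CL × Css = 12.17 × 12 = 146.0 mg/h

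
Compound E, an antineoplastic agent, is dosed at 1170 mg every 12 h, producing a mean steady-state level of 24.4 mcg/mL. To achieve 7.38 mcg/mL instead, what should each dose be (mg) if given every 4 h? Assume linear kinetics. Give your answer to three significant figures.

For first-order elimination, Css ∝ F·D/(CL·τ); F and CL are unchanged, so Css ∝ D/τ.
D₂ = D₁ × (Css,target / Css,current) × (τ₂/τ₁) = 1170 × (7.38/24.4) × (4/12) = 118.0 mg

118 mg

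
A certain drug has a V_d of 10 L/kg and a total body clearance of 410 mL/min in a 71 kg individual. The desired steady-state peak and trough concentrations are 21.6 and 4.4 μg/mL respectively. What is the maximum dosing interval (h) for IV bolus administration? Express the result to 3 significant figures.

45.9 h

Vd(total) = 71 kg × 10 L/kg = 710.0 L
CL = 410 mL/min × 60/1000 = 24.60 L/h
k = CL / Vd = 24.60 / 710.0 = 0.03465 h⁻¹
Between IV bolus doses, concentration decays as C = C₀·e^(−kτ), so C_peak/C_trough = e^(kτ).
τ_max = ln(C_peak/C_trough) / k = ln(21.6/4.4) / 0.03465 = 1.591 / 0.03465 = 45.92 h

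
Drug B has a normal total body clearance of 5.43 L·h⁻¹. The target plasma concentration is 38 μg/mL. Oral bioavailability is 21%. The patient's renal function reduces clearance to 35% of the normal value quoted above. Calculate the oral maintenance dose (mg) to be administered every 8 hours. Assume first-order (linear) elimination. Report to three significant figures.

2750 mg

Patient clearance = 0.35 × 5.430 = 1.901 L/h
D = CL × Css × τ / F = 1.901 × 38 × 8 / 0.21 = 2752 mg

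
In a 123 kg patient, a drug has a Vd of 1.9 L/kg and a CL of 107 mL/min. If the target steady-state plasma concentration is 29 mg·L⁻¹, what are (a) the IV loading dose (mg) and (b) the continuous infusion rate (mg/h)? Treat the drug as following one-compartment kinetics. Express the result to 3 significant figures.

Total Vd = 1.9 × 123 = 233.7 L
Loading dose = Vd × C = 233.7 × 29 = 6777 mg
CL = 107 mL/min × 60/1000 = 6.420 L/h
Maintenance infusion rate = CL × Css = 6.420 × 29 = 186.2 mg/h

(a) 6780 mg; (b) 186 mg/h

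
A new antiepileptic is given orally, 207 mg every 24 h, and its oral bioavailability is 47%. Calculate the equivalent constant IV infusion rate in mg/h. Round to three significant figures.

4.05 mg/h

Equivalent systemic input: infusion rate = F·D/τ.
Rate = 0.47 × 207 / 24 = 4.054 mg/h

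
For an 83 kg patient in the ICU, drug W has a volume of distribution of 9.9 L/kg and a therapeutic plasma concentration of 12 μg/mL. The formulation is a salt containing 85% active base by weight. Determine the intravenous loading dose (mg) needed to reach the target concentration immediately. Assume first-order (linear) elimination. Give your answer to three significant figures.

11600 mg

Vd = 9.9 L/kg × 83 kg = 821.7 L
LD = Vd × C / S = 821.7 × 12.00 / 0.85 = 11600 mg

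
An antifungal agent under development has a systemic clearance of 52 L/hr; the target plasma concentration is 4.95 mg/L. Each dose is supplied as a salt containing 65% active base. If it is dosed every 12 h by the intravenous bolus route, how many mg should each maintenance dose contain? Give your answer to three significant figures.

4750 mg

D = CL × Css × τ / S = 52.00 × 4.95 × 12 / 0.65 = 4752 mg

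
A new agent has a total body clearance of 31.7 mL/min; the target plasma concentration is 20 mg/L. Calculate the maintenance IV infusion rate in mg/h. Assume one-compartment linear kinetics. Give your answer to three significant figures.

Convert clearance: 31.7 mL/min × 60 min/h ÷ 1000 mL/L = 1.902 L/h
R₀ = 1.902 × 20 = 38.04 mg/h

38.0 mg/h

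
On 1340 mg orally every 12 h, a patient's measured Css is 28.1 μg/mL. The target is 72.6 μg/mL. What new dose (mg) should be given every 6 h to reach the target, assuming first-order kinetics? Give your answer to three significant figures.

1730 mg

With linear kinetics, Css is proportional to dose rate (D/τ) at fixed clearance.
D₂ = D₁ × (Css,target / Css,current) × (τ₂/τ₁) = 1340 × (72.6/28.1) × (6/12) = 1731 mg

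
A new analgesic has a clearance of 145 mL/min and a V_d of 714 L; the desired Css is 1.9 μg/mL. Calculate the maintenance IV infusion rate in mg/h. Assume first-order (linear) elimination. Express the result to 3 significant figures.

16.5 mg/h

CL = 145 mL/min × 60/1000 = 8.700 L/h
At steady state, infusion rate equals elimination rate: rate in = CL × Css.
Infusion rate = CL · Css = 8.700 L/h × 1.9 mg/L = 16.53 mg/h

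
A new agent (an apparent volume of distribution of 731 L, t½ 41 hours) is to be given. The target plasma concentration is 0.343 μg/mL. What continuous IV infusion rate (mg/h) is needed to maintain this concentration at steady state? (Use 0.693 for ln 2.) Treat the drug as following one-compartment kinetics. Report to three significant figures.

4.24 mg/h

k = 0.693/41 = 0.01690 h⁻¹, so CL = k·Vd = 0.01690 × 731.0 = 12.35 L/h
Infusion rate = CL × Css = 12.35 × 0.343 = 4.236 mg/h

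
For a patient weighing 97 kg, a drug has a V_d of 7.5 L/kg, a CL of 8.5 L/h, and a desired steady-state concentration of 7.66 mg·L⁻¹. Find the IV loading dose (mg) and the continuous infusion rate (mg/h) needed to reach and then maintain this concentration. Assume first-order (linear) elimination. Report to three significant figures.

Vd = 7.5 L/kg × 97 kg = 727.5 L
Loading: fill Vd to C_target → 727.5 L × 7.66 mg/L = 5573 mg
Maintenance infusion rate = CL × Css = 8.500 × 7.66 = 65.11 mg/h

(a) 5570 mg; (b) 65.1 mg/h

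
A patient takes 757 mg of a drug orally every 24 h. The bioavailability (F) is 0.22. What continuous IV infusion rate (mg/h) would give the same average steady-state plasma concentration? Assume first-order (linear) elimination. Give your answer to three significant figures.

6.94 mg/h

Equivalent systemic input: infusion rate = F·D/τ.
Rate = 0.22 × 757 / 24 = 6.939 mg/h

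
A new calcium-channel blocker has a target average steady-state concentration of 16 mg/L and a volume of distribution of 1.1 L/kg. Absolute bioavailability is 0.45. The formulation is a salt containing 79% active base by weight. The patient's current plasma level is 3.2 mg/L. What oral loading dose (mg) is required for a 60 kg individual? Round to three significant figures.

Total Vd = 1.1 × 60 = 66.00 L
Concentration deficit ΔC = 16 − 3.2 = 12.80 mg/L
LD = Vd × ΔC / F / S = 66.00 × 12.80 / 0.45 / 0.79 = 2376 mg

2380 mg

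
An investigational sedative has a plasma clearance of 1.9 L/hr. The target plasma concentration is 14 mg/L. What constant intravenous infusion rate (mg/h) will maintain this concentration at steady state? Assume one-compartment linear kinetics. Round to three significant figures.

At steady state, infusion rate equals elimination rate: rate in = CL × Css.
Rate = CL × Css = 1.900 × 14 = 26.60 mg/h

26.6 mg/h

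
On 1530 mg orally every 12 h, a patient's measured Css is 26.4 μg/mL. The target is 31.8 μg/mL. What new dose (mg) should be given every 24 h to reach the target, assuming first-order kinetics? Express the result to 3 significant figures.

3690 mg

With linear kinetics, Css is proportional to dose rate (D/τ) at fixed clearance.
D₂ = D₁ × (Css,target / Css,current) × (τ₂/τ₁) = 1530 × (31.8/26.4) × (24/12) = 3686 mg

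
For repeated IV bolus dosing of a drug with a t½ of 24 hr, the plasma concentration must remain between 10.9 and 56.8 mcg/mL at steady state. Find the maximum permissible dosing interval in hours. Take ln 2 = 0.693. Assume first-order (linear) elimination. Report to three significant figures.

57.2 h

k = 0.693 / t½ = 0.693 / 24 = 0.02888 h⁻¹
Between IV bolus doses, concentration decays as C = C₀·e^(−kτ), so C_peak/C_trough = e^(kτ).
τ_max = ln(C_peak/C_trough) / k = ln(56.8/10.9) / 0.02888 = 1.651 / 0.02888 = 57.17 h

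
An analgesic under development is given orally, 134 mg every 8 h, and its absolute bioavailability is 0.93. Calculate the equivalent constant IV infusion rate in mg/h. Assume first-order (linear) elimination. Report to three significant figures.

15.6 mg/h

Equivalent systemic input: infusion rate = F·D/τ.
Rate = 0.93 × 134 / 8 = 15.58 mg/h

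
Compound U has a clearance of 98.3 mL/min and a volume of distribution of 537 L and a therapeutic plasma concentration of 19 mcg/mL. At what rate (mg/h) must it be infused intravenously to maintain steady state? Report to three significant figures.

112 mg/h

CL = 98.3 mL/min × 60/1000 = 5.898 L/h
Vd does not affect the maintenance rate; only clearance governs steady-state input.
Rate = CL × Css = 5.898 × 19 = 112.1 mg/h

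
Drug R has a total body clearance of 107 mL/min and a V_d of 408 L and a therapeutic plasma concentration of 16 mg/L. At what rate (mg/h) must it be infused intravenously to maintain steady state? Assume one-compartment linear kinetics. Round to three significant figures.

CL = 107 mL/min = 107 × 0.06 = 6.420 L/h
Vd does not affect the maintenance rate; only clearance governs steady-state input.
R₀ = 6.420 × 16 = 102.7 mg/h

103 mg/h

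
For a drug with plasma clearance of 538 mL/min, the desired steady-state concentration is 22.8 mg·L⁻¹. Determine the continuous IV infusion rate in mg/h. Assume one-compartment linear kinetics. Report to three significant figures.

Convert clearance: 538 mL/min × 60 min/h ÷ 1000 mL/L = 32.28 L/h
Infusion rate = CL · Css = 32.28 L/h × 22.8 mg/L = 736.0 mg/h

736 mg/h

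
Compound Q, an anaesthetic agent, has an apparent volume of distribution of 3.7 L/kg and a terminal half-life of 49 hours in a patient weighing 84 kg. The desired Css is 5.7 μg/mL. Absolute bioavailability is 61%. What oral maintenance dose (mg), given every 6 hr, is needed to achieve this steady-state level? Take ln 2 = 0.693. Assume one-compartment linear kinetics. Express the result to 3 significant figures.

Vd = 3.7 L/kg × 84 kg = 310.8 L
k = 0.693/49 = 0.01414 h⁻¹, so CL = k·Vd = 0.01414 × 310.8 = 4.395 L/h
D = CL × Css × τ / F = 4.395 × 5.7 × 6 / 0.61 = 246.4 mg

246 mg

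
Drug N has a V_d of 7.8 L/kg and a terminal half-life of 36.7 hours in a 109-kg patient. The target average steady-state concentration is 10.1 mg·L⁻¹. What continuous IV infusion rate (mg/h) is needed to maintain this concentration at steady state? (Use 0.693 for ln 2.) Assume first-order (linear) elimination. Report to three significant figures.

Total Vd = 7.8 × 109 = 850.2 L
CL = ln 2 · Vd / t½ = 0.693 × 850.2 / 36.7 = 16.05 L/h
Infusion rate = CL × Css = 16.05 × 10.1 = 162.1 mg/h

162 mg/h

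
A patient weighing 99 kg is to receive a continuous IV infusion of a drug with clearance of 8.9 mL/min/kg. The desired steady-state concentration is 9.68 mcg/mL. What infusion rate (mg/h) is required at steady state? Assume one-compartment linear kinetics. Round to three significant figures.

512 mg/h

CL = 8.9 mL/min/kg × 99 kg = 881.1 mL/min = 881.1 × 60/1000 = 52.87 L/h
Infusion rate = CL · Css = 52.87 L/h × 9.68 mg/L = 511.8 mg/h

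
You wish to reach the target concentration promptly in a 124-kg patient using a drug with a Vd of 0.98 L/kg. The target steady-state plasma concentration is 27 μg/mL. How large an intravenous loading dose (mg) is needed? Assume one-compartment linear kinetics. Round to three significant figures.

Vd = 0.98 L/kg × 124 kg = 121.5 L
The loading dose fills Vd to the target concentration.
LD = Vd × C = 121.5 × 27.00 = 3281 mg

3280 mg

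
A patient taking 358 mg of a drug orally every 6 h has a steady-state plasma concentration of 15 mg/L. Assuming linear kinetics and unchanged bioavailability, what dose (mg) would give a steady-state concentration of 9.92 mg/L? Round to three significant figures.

For first-order elimination, Css ∝ F·D/(CL·τ); F and CL are unchanged, so Css ∝ D/τ.
D₂ = D₁ × (Css,target / Css,current) = 358 × 9.92/15 = 236.8 mg

237 mg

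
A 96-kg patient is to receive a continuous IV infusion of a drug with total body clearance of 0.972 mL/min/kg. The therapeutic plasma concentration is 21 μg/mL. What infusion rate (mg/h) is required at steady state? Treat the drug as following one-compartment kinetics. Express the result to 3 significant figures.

118 mg/h

CL = 0.972 mL/min/kg × 96 kg = 93.31 mL/min = 93.31 × 60/1000 = 5.599 L/h
At steady state, infusion rate equals elimination rate: rate in = CL × Css.
R₀ = 5.599 × 21 = 117.6 mg/h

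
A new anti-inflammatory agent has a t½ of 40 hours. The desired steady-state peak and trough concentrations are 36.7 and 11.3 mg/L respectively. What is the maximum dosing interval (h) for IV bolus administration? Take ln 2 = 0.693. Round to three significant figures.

k = 0.693 / t½ = 0.693 / 40 = 0.01733 h⁻¹
Between IV bolus doses, concentration decays as C = C₀·e^(−kτ), so C_peak/C_trough = e^(kτ).
τ_max = ln(C_peak/C_trough) / k = ln(36.7/11.3) / 0.01733 = 1.178 / 0.01733 = 67.97 h

68.0 h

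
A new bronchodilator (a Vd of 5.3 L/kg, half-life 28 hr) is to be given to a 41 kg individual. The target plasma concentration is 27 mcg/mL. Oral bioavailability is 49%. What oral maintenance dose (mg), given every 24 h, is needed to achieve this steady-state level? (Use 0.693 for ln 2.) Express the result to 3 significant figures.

Total Vd = 5.3 × 41 = 217.3 L
CL = 0.693 × Vd / t½ = 0.693 × 217.3 / 28 = 5.378 L/h
D = CL × Css × τ / F = 5.378 × 27 × 24 / 0.49 = 7112 mg

7110 mg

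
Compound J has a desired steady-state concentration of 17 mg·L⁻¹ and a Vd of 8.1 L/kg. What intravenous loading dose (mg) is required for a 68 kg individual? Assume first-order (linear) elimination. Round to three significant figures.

Vd = 8.1 L/kg × 68 kg = 550.8 L
The loading dose fills Vd to the target concentration.
LD = Vd × C = 550.8 × 17.00 = 9364 mg

9360 mg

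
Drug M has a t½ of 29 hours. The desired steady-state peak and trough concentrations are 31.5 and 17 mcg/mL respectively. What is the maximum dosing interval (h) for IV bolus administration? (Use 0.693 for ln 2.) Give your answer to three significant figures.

k = 0.693 / t½ = 0.693 / 29 = 0.02390 h⁻¹
Between IV bolus doses, concentration decays as C = C₀·e^(−kτ), so C_peak/C_trough = e^(kτ).
τ_max = ln(C_peak/C_trough) / k = ln(31.5/17) / 0.02390 = 0.6168 / 0.02390 = 25.81 h

25.8 h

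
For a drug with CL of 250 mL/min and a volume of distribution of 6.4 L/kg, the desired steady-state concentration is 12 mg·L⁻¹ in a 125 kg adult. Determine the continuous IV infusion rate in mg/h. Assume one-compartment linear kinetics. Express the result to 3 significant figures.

CL = 250 mL/min × 60/1000 = 15.00 L/h
Vd does not affect the maintenance rate; only clearance governs steady-state input.
Infusion rate = CL · Css = 15.00 L/h × 12 mg/L = 180.0 mg/h

180 mg/h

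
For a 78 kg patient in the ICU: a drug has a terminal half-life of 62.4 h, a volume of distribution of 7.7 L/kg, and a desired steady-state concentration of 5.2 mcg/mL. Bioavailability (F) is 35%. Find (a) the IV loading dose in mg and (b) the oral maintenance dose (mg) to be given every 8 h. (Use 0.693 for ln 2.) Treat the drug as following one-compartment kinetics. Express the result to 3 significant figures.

Total Vd = 7.7 × 78 = 600.6 L
LD = Vd × C = 600.6 × 5.2 = 3123 mg
CL = 0.693 × Vd / t½ = 0.693 × 600.6 / 62.4 = 6.670 L/h
D = CL × Css × τ / F = 6.670 × 5.2 × 8 / 0.35 = 792.8 mg

(a) 3120 mg; (b) 793 mg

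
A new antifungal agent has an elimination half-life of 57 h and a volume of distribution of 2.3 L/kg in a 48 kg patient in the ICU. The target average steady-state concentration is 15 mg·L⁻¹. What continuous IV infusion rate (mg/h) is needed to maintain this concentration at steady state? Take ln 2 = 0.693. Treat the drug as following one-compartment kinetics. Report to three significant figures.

Vd(total) = 48 kg × 2.3 L/kg = 110.4 L
CL = ln 2 · Vd / t½ = 0.693 × 110.4 / 57 = 1.342 L/h
Infusion rate = CL × Css = 1.342 × 15 = 20.13 mg/h

20.1 mg/h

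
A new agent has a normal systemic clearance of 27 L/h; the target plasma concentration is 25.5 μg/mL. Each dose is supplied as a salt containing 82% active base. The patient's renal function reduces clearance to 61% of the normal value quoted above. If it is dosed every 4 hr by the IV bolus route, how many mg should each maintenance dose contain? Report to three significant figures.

2050 mg

Patient clearance = 0.61 × 27.00 = 16.47 L/h
D = CL × Css × τ / S = 16.47 × 25.5 × 4 / 0.82 = 2049 mg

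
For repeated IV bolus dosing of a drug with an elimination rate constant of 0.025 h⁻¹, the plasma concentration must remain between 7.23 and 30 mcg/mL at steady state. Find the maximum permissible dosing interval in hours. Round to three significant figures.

56.9 h

Between IV bolus doses, concentration decays as C = C₀·e^(−kτ), so C_peak/C_trough = e^(kτ).
τ_max = ln(C_peak/C_trough) / k = ln(30/7.23) / 0.02500 = 1.423 / 0.02500 = 56.92 h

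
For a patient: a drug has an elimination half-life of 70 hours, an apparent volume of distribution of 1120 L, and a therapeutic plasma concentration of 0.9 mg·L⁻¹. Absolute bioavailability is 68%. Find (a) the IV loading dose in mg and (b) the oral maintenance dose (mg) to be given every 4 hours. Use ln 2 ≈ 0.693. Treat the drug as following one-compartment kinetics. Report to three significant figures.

LD = Vd × C = 1120 × 0.9 = 1008 mg
CL = 0.693 × Vd / t½ = 0.693 × 1120 / 70 = 11.09 L/h
D = CL × Css × τ / F = 11.09 × 0.9 × 4 / 0.68 = 58.71 mg

(a) 1010 mg; (b) 58.7 mg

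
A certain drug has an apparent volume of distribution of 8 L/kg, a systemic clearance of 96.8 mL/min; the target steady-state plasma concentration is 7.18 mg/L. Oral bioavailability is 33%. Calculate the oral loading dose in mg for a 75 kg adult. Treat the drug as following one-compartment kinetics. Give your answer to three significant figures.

Vd = 8 L/kg × 75 kg = 600.0 L
LD = Vd × C / F = 600.0 × 7.180 / 0.33 = 13050 mg

13100 mg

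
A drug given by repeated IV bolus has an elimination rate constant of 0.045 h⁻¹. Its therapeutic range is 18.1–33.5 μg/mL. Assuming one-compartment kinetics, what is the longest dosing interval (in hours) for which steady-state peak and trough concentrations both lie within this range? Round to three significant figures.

Between IV bolus doses, concentration decays as C = C₀·e^(−kτ), so C_peak/C_trough = e^(kτ).
τ_max = ln(C_peak/C_trough) / k = ln(33.5/18.1) / 0.04500 = 0.6156 / 0.04500 = 13.68 h

13.7 h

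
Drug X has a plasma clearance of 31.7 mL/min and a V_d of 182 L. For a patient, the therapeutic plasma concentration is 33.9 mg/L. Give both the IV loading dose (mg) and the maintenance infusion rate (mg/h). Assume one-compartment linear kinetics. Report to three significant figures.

(a) 6170 mg; (b) 64.5 mg/h

Loading: fill Vd to C_target → 182.0 L × 33.9 mg/L = 6170 mg
Convert clearance: 31.7 mL/min × 60 min/h ÷ 1000 mL/L = 1.902 L/h
Infusion rate = 1.902 L/h × 33.9 mg/L = 64.48 mg/h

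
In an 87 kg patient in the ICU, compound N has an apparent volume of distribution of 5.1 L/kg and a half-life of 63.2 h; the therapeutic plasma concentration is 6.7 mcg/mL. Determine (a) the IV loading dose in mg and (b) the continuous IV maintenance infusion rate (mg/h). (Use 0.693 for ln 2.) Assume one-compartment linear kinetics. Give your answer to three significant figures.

Vd(total) = 87 kg × 5.1 L/kg = 443.7 L
LD = Vd × C = 443.7 × 6.7 = 2973 mg
CL = 0.693 × Vd / t½ = 0.693 × 443.7 / 63.2 = 4.865 L/h
Infusion rate = CL × Css = 4.865 × 6.7 = 32.60 mg/h

(a) 2970 mg; (b) 32.6 mg/h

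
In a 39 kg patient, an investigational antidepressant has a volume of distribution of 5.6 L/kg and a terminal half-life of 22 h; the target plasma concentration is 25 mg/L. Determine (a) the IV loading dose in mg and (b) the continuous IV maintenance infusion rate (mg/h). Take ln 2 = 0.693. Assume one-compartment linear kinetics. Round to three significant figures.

(a) 5460 mg; (b) 172 mg/h

Total Vd = 5.6 × 39 = 218.4 L
LD = Vd × C = 218.4 × 25 = 5460 mg
CL = 0.693 × Vd / t½ = 0.693 × 218.4 / 22 = 6.880 L/h
Infusion rate = CL × Css = 6.880 × 25 = 172.0 mg/h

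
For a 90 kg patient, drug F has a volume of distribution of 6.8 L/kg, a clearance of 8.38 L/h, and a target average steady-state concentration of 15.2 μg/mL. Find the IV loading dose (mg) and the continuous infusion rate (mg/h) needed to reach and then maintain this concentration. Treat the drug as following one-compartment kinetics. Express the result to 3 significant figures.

Vd(total) = 90 kg × 6.8 L/kg = 612.0 L
LD = Vd · C_target = 612.0 × 15.2 = 9302 mg
Maintenance: replace elimination → rate = CL × Css = 8.380 × 15.2 = 127.4 mg/h

(a) 9300 mg; (b) 127 mg/h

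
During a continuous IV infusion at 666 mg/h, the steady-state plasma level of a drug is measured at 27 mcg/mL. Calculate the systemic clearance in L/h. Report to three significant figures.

At steady state, infusion rate = CL × Css, so CL = rate / Css.
CL = 666 / 27 = 24.67 L/h

24.7 L/h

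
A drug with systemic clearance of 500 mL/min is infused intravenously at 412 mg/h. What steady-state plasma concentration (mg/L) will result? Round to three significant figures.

CL = 500 mL/min = 500 × 0.06 = 30.00 L/h
Css = rate / CL = 412 / 30.00 = 13.73 mg/L

13.7 mg/L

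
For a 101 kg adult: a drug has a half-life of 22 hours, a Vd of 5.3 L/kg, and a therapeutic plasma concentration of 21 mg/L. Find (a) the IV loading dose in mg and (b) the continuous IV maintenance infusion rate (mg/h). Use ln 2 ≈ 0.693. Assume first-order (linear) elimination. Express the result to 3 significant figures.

Vd(total) = 101 kg × 5.3 L/kg = 535.3 L
LD = Vd × C = 535.3 × 21 = 11240 mg
CL = 0.693 × Vd / t½ = 0.693 × 535.3 / 22 = 16.86 L/h
Infusion rate = CL × Css = 16.86 × 21 = 354.1 mg/h

(a) 11200 mg; (b) 354 mg/h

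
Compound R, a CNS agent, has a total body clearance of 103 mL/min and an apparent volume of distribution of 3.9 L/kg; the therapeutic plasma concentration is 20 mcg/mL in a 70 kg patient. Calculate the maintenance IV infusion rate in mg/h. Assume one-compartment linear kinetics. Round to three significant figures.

124 mg/h

Convert clearance: 103 mL/min × 60 min/h ÷ 1000 mL/L = 6.180 L/h
R₀ = 6.180 × 20 = 123.6 mg/h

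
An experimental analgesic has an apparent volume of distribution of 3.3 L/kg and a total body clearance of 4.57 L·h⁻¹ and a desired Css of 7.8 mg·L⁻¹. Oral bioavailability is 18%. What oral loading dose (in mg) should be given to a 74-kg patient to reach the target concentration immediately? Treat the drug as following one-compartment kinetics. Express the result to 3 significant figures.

Total Vd = 3.3 × 74 = 244.2 L
LD = Vd × C / F = 244.2 × 7.800 / 0.18 = 10580 mg

10600 mg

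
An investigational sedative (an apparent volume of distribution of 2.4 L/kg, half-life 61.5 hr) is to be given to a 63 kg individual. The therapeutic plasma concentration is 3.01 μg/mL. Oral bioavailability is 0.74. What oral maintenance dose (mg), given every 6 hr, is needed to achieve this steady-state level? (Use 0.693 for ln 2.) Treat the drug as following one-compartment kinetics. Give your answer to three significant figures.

41.6 mg

Vd = 2.4 L/kg × 63 kg = 151.2 L
CL = 0.693 × Vd / t½ = 0.693 × 151.2 / 61.5 = 1.704 L/h
D = CL × Css × τ / F = 1.704 × 3.01 × 6 / 0.74 = 41.59 mg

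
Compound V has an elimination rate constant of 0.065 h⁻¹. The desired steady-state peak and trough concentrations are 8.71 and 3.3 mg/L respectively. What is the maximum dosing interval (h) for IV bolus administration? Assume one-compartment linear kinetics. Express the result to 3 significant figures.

Between IV bolus doses, concentration decays as C = C₀·e^(−kτ), so C_peak/C_trough = e^(kτ).
τ_max = ln(C_peak/C_trough) / k = ln(8.71/3.3) / 0.06500 = 0.9705 / 0.06500 = 14.93 h

14.9 h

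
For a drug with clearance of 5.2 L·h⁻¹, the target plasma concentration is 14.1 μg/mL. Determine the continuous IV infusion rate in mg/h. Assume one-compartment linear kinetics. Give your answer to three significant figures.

73.3 mg/h

Rate = CL × Css = 5.200 × 14.1 = 73.32 mg/h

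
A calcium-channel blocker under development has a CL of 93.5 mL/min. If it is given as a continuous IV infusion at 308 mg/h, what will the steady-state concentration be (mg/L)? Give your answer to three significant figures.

54.9 mg/L

Convert clearance: 93.5 mL/min × 60 min/h ÷ 1000 mL/L = 5.610 L/h
Css = rate / CL = 308 / 5.610 = 54.90 mg/L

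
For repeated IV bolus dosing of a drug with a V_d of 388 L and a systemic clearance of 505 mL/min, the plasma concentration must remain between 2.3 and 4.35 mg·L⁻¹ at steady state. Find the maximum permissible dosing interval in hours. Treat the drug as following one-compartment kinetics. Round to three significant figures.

8.16 h

Convert clearance: 505 mL/min × 60 min/h ÷ 1000 mL/L = 30.30 L/h
k = CL / Vd = 30.30 / 388.0 = 0.07809 h⁻¹
Between IV bolus doses, concentration decays as C = C₀·e^(−kτ), so C_peak/C_trough = e^(kτ).
τ_max = ln(C_peak/C_trough) / k = ln(4.35/2.3) / 0.07809 = 0.6373 / 0.07809 = 8.161 h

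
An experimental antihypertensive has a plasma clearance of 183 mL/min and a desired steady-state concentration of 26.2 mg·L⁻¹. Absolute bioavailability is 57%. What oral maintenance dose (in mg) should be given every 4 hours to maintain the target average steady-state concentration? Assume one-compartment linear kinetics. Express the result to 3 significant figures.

2020 mg

CL = 183 mL/min × 60/1000 = 10.98 L/h
D = CL × Css × τ / F = 10.98 × 26.2 × 4 / 0.57 = 2019 mg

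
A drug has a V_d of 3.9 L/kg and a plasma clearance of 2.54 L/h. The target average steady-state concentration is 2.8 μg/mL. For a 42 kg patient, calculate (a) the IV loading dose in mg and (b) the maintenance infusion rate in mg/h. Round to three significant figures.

(a) 459 mg; (b) 7.11 mg/h

Total Vd = 3.9 × 42 = 163.8 L
Loading dose = Vd × C = 163.8 × 2.8 = 458.6 mg
Infusion rate = 2.540 L/h × 2.8 mg/L = 7.112 mg/h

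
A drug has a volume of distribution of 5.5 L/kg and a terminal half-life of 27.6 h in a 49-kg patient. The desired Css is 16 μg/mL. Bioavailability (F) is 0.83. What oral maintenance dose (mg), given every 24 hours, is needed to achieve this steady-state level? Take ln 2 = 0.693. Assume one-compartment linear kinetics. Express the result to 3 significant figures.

3130 mg

Vd = 5.5 L/kg × 49 kg = 269.5 L
k = 0.693/27.6 = 0.02511 h⁻¹, so CL = k·Vd = 0.02511 × 269.5 = 6.767 L/h
D = CL × Css × τ / F = 6.767 × 16 × 24 / 0.83 = 3131 mg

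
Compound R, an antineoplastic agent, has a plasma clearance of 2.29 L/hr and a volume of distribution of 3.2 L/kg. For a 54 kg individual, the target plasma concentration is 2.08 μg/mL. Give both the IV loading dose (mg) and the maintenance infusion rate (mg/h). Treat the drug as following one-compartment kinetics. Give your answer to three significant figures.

(a) 359 mg; (b) 4.76 mg/h

Vd(total) = 54 kg × 3.2 L/kg = 172.8 L
LD = Vd · C_target = 172.8 × 2.08 = 359.4 mg
Maintenance: replace elimination → rate = CL × Css = 2.290 × 2.08 = 4.763 mg/h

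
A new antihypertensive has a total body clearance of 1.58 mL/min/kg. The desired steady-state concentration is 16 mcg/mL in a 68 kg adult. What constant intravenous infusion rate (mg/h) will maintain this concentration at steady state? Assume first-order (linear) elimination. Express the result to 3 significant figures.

CL = 1.58 mL/min/kg × 68 kg = 107.4 mL/min = 107.4 × 60/1000 = 6.444 L/h
At steady state, infusion rate equals elimination rate: rate in = CL × Css.
Infusion rate = CL · Css = 6.444 L/h × 16 mg/L = 103.1 mg/h

103 mg/h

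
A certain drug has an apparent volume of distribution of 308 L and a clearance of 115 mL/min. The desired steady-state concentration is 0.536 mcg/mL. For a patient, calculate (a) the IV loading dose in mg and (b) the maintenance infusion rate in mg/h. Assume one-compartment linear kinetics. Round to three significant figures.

(a) 165 mg; (b) 3.70 mg/h

Loading: fill Vd to C_target → 308.0 L × 0.536 mg/L = 165.1 mg
Convert clearance: 115 mL/min × 60 min/h ÷ 1000 mL/L = 6.900 L/h
Infusion rate = 6.900 L/h × 0.536 mg/L = 3.698 mg/h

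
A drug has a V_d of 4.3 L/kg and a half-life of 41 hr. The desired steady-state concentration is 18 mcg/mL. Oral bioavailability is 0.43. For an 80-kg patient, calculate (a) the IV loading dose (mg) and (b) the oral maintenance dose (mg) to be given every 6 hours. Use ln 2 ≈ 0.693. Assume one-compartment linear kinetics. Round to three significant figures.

Total Vd = 4.3 × 80 = 344.0 L
LD = Vd × C = 344.0 × 18 = 6192 mg
CL = 0.693 × Vd / t½ = 0.693 × 344.0 / 41 = 5.814 L/h
D = CL × Css × τ / F = 5.814 × 18 × 6 / 0.43 = 1460 mg

(a) 6190 mg; (b) 1460 mg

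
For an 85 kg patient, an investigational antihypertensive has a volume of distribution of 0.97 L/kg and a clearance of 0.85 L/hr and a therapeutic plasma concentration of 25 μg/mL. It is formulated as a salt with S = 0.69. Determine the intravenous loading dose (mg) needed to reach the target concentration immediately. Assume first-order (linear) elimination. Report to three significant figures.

2990 mg

Vd = 0.97 L/kg × 85 kg = 82.45 L
The loading dose fills Vd to the target concentration.
LD = Vd × C / S = 82.45 × 25.00 / 0.69 = 2987 mg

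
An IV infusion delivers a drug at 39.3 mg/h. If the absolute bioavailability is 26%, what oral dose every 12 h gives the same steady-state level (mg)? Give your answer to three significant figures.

To maintain the same Css, the systemic dosing rate must be unchanged: F·D/τ = infusion rate.
D = rate × τ / F = 39.3 × 12 / 0.26 = 1814 mg

1810 mg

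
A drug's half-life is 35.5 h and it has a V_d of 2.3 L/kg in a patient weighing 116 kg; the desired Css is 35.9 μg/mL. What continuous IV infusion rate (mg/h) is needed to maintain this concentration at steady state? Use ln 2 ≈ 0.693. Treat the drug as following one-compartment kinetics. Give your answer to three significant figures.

Vd(total) = 116 kg × 2.3 L/kg = 266.8 L
CL = 0.693 × Vd / t½ = 0.693 × 266.8 / 35.5 = 5.208 L/h
Infusion rate = CL × Css = 5.208 × 35.9 = 187.0 mg/h

187 mg/h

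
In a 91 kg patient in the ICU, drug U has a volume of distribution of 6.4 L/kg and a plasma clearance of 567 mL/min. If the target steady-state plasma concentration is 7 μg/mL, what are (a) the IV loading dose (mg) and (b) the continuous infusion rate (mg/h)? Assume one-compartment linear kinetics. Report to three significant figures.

(a) 4080 mg; (b) 238 mg/h

Total Vd = 6.4 × 91 = 582.4 L
Loading dose = Vd × C = 582.4 × 7 = 4077 mg
Convert clearance: 567 mL/min × 60 min/h ÷ 1000 mL/L = 34.02 L/h
Maintenance infusion rate = CL × Css = 34.02 × 7 = 238.1 mg/h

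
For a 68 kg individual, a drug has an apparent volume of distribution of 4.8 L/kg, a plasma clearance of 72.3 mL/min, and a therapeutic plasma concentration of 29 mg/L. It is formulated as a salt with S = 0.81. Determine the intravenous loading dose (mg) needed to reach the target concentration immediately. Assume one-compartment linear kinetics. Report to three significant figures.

11700 mg

Total Vd = 4.8 × 68 = 326.4 L
Loading dose depends on Vd (not clearance): it fills the distribution volume.
LD = Vd × C / S = 326.4 × 29.00 / 0.81 = 11690 mg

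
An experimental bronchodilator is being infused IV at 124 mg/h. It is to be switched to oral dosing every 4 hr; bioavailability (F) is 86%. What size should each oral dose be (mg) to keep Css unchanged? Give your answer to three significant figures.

577 mg

To maintain the same Css, the systemic dosing rate must be unchanged: F·D/τ = infusion rate.
D = rate × τ / F = 124 × 4 / 0.86 = 576.7 mg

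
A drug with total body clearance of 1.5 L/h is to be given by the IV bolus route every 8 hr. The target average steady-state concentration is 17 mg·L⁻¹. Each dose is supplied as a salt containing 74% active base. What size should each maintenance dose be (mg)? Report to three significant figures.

276 mg

At steady state, dose per interval replaces the amount cleared in that interval: S·D/τ = CL·Css.
D = CL × Css × τ / S = 1.500 × 17 × 8 / 0.74 = 275.7 mg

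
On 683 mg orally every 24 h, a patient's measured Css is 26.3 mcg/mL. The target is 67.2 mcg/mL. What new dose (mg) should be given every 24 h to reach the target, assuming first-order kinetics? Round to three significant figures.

With linear kinetics, Css is proportional to dose rate (D/τ) at fixed clearance.
D₂ = D₁ × (Css,target / Css,current) = 683 × 67.2/26.3 = 1745 mg

1750 mg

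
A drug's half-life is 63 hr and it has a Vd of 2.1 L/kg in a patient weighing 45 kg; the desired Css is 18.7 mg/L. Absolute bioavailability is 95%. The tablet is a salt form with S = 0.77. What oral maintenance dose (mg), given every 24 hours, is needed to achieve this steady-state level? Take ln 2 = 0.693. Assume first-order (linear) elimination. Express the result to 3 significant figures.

638 mg

Vd = 2.1 L/kg × 45 kg = 94.50 L
k = 0.693/63 = 0.01100 h⁻¹, so CL = k·Vd = 0.01100 × 94.50 = 1.040 L/h
D = CL × Css × τ / F / S = 1.040 × 18.7 × 24 / 0.95 / 0.77 = 638.1 mg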